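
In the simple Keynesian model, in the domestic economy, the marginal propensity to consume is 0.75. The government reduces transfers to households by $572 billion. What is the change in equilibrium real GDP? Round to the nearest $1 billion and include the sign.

−$1,716 billion

The transfer change shifts disposable income by −$572 billion, so first-round consumption changes by c·ΔTR = 0.75 × (−$572 billion) = −$429 billion.
Expenditure multiplier = 1/(1 − MPC) = 1/(1 − 0.75) = 1/0.25 = 4.
The transfer multiplier is c × k = 3, so ΔY = k × (c·ΔTR) = (−$429 billion) / 0.25 = −$1,716 billion.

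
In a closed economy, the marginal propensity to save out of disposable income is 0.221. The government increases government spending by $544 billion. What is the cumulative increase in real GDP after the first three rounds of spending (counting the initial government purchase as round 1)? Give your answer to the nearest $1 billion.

MPC = 1 − MPS = 1 − 0.221 = 0.779.
Round 1 adds ΔG = $544 billion; each later round is MPC = 0.779 times the previous.
After 3 rounds: 544 + 423.776 + 330.121504 = ΔG·(1 − c^3)/(1 − c) = 544 × (1 − 0.472729139)/0.221 ≈ $1,298 billion.

$1,298 billion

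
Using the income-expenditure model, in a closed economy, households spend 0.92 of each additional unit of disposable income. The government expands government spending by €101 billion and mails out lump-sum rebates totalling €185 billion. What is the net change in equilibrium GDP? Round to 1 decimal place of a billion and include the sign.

Expenditure multiplier = 1/(1 − MPC) = 1/(1 − 0.92) = 1/0.08 = 12.5.
ΔG contributes k·ΔG = (+€101 billion) / 0.08 = +€1,262.5 billion.
ΔT of −€185 billion changes first-round spending by −c·ΔT = +€170.2 billion, contributing k·(−c·ΔT) = (+€170.2 billion) / 0.08 = +€2,127.5 billion.
Net ΔY = k(ΔG − c·ΔT) = (+€271.2 billion) / 0.08 = +€3,390 billion.

+€3,390.0 billion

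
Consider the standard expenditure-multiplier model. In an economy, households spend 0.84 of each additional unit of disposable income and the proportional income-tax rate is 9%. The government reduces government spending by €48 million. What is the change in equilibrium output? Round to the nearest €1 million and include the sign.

−€204 million

Expenditure multiplier = 1/(1 − c(1−t)) = 1/(1 − 0.84×0.91) = 1/0.2356 ≈ 4.244.
ΔY = k × ΔG = (−€48 million) / 0.2356 ≈ −€204 million.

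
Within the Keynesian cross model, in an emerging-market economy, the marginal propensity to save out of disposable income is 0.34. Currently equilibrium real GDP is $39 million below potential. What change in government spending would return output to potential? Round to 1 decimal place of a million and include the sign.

+$13.3 million

MPC = 1 − MPS = 1 − 0.34 = 0.66.
Spending multiplier = 1/(1 − MPC) = 1/(1 − 0.66) = 1/0.34 ≈ 2.941.
Need ΔY = +$39 million, so ΔG = ΔY/k = (+$39 million) × 0.34 ≈ +$13.3 million.
The government should increase government spending by $13.3 million.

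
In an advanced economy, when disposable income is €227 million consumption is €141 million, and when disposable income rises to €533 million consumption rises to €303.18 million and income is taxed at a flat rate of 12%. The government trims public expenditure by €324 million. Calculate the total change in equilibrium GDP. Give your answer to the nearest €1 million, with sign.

MPC = ΔC/ΔYd = (303.18 − 141)/(533 − 227) = 162.18/306 = 0.53.
Spending multiplier = 1/(1 − c(1−t)) = 1/(1 − 0.53×0.88) = 1/0.5336 ≈ 1.874.
ΔY = k × ΔG = (−€324 million) / 0.5336 ≈ −€607 million.

−€607 million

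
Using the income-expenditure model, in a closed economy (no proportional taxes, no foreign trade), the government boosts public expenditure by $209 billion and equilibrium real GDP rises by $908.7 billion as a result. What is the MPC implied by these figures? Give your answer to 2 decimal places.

0.77

Implied spending multiplier k = ΔY/ΔG = 908.7/209 ≈ 4.3478.
Since k = 1/(1 − MPC), MPC = 1 − 1/k = 1 − ΔG/ΔY = 1 − 209/908.7 ≈ 0.77.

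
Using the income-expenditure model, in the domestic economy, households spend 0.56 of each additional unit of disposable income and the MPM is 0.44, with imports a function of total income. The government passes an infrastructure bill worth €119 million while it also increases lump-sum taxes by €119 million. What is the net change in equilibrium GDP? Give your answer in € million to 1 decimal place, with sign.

Expenditure multiplier = 1/(1 − c + m) = 1/(1 − 0.56 + 0.44) = 1/0.88 ≈ 1.136.
ΔG contributes k·ΔG = (+€119 million) / 0.88 ≈ +€135.2 million.
ΔT of +€119 million changes first-round spending by −c·ΔT = −€66.64 million, contributing k·(−c·ΔT) = (−€66.64 million) / 0.88 ≈ −€75.7 million.
Net ΔY = k(ΔG − c·ΔT) = (+€52.36 million) / 0.88 = +€59.5 million.

+€59.5 million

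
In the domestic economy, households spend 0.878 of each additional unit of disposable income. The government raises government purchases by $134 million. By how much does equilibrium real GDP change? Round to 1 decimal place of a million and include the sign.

+$1,098.4 million

Spending multiplier = 1/(1 − MPC) = 1/(1 − 0.878) = 1/0.122 ≈ 8.197.
ΔY = k × ΔG = (+$134 million) / 0.122 ≈ +$1,098.4 million.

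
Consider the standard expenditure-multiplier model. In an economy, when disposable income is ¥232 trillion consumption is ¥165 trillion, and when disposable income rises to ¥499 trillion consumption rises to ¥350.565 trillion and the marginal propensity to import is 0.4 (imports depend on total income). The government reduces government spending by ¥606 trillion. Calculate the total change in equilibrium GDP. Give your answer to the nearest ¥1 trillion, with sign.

MPC = ΔC/ΔYd = (350.565 − 165)/(499 − 232) = 185.565/267 = 0.695.
Spending multiplier = 1/(1 − c + m) = 1/(1 − 0.695 + 0.4) = 1/0.705 ≈ 1.418.
ΔY = k × ΔG = (−¥606 trillion) / 0.705 ≈ −¥860 trillion.

−¥860 trillion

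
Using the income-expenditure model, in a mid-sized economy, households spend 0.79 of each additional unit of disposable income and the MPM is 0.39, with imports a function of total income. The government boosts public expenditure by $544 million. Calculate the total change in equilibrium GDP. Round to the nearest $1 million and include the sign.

+$907 million

Spending multiplier = 1/(1 − c + m) = 1/(1 − 0.79 + 0.39) = 1/0.6 ≈ 1.667.
ΔY = k × ΔG = (+$544 million) / 0.6 ≈ +$907 million.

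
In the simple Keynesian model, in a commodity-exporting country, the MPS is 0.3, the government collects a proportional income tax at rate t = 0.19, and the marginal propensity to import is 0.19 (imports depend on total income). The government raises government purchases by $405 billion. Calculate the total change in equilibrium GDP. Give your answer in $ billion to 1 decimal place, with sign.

MPC = 1 − MPS = 1 − 0.3 = 0.7.
Expenditure multiplier = 1/(1 − c(1−t) + m) = 1/(1 − 0.7×0.81 + 0.19) = 1/0.623 ≈ 1.605.
ΔY = k × ΔG = (+$405 billion) / 0.623 ≈ +$650.1 billion.

+$650.1 billion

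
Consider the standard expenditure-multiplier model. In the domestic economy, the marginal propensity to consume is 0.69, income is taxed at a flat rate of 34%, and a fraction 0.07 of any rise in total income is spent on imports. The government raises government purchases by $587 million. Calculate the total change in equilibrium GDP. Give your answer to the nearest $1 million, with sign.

+$955 million

Spending multiplier = 1/(1 − c(1−t) + m) = 1/(1 − 0.69×0.66 + 0.07) = 1/0.6146 ≈ 1.627.
ΔY = k × ΔG = (+$587 million) / 0.6146 ≈ +$955 million.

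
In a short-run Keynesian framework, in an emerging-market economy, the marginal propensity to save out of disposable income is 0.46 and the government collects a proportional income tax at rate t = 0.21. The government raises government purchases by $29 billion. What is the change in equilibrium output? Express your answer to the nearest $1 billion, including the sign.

+$51 billion

MPC = 1 − MPS = 1 − 0.46 = 0.54.
Expenditure multiplier = 1/(1 − c(1−t)) = 1/(1 − 0.54×0.79) = 1/0.5734 ≈ 1.744.
ΔY = k × ΔG = (+$29 billion) / 0.5734 ≈ +$51 billion.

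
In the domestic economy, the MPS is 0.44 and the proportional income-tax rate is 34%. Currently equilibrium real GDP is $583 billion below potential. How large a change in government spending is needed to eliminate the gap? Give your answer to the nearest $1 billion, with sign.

MPC = 1 − MPS = 1 − 0.44 = 0.56.
Spending multiplier = 1/(1 − c(1−t)) = 1/(1 − 0.56×0.66) = 1/0.6304 ≈ 1.586.
Need ΔY = +$583 billion, so ΔG = ΔY/k = (+$583 billion) × 0.6304 ≈ +$368 billion.
The government should increase government spending by $368 billion.

+$368 billion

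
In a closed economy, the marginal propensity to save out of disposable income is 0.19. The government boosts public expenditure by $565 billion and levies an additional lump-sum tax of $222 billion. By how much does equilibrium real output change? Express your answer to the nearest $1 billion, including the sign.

+$2,027 billion

MPC = 1 − MPS = 1 − 0.19 = 0.81.
Expenditure multiplier = 1/(1 − MPC) = 1/(1 − 0.81) = 1/0.19 ≈ 5.263.
ΔG contributes k·ΔG = (+$565 billion) / 0.19 ≈ +$2,973.7 billion.
ΔT of +$222 billion changes first-round spending by −c·ΔT = −$179.82 billion, contributing k·(−c·ΔT) = (−$179.82 billion) / 0.19 ≈ −$946.4 billion.
Net ΔY = k(ΔG − c·ΔT) = (+$385.18 billion) / 0.19 ≈ +$2,027 billion.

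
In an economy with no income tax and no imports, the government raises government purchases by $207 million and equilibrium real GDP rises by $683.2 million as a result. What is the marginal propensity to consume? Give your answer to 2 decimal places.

Implied spending multiplier k = ΔY/ΔG = 683.2/207 ≈ 3.3005.
Since k = 1/(1 − MPC), MPC = 1 − 1/k = 1 − ΔG/ΔY = 1 − 207/683.2 ≈ 0.70.

0.70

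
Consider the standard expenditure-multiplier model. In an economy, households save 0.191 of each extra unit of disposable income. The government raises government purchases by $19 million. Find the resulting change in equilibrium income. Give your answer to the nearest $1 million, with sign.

MPC = 1 − MPS = 1 − 0.191 = 0.809.
Spending multiplier = 1/(1 − MPC) = 1/(1 − 0.809) = 1/0.191 ≈ 5.236.
ΔY = k × ΔG = (+$19 million) / 0.191 ≈ +$99 million.

+$99 million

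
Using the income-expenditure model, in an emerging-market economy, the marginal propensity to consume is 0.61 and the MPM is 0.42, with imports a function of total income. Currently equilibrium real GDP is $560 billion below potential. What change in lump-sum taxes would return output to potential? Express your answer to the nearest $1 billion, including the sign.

Spending multiplier = 1/(1 − c + m) = 1/(1 − 0.61 + 0.42) = 1/0.81 ≈ 1.235.
Tax multiplier = −c·k = −0.61/0.81 ≈ −0.753. Need ΔY = +$560 billion, so ΔT = ΔY/(−c·k) = −(+$560 billion) × 0.81 / 0.61 ≈ −$744 billion.
The government should cut lump-sum taxes by $744 billion.

−$744 billion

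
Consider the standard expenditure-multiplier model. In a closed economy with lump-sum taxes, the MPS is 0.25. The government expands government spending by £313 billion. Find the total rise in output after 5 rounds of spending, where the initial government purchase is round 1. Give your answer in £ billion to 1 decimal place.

MPC = 1 − MPS = 1 − 0.25 = 0.75.
Round 1 adds ΔG = £313 billion; each later round is MPC = 0.75 times the previous.
After 5 rounds: 313 + 234.75 + 176.0625 + 132.046875 + 99.03515625 = ΔG·(1 − c^5)/(1 − c) = 313 × (1 − 0.2373046875)/0.25 ≈ £954.9 billion.

£954.9 billion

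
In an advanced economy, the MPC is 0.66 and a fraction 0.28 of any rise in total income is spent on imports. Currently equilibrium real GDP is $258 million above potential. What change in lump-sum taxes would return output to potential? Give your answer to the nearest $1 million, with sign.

+$242 million

Spending multiplier = 1/(1 − c + m) = 1/(1 − 0.66 + 0.28) = 1/0.62 ≈ 1.613.
Tax multiplier = −c·k = −0.66/0.62 ≈ −1.065. Need ΔY = −$258 million, so ΔT = ΔY/(−c·k) = −(−$258 million) × 0.62 / 0.66 ≈ +$242 million.
The government should raise lump-sum taxes by $242 million.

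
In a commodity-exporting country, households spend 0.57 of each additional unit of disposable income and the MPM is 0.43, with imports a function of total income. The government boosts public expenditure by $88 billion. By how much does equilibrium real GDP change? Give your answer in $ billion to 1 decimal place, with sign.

Government-spending multiplier = 1/(1 − c + m) = 1/(1 − 0.57 + 0.43) = 1/0.86 ≈ 1.163.
ΔY = k × ΔG = (+$88 billion) / 0.86 ≈ +$102.3 billion.

+$102.3 billion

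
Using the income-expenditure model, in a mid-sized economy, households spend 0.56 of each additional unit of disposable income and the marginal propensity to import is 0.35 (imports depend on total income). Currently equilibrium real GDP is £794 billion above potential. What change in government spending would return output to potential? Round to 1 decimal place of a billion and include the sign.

Spending multiplier = 1/(1 − c + m) = 1/(1 − 0.56 + 0.35) = 1/0.79 ≈ 1.266.
Need ΔY = −£794 billion, so ΔG = ΔY/k = (−£794 billion) × 0.79 ≈ −£627.3 billion.
The government should cut government spending by £627.3 billion.

−£627.3 billion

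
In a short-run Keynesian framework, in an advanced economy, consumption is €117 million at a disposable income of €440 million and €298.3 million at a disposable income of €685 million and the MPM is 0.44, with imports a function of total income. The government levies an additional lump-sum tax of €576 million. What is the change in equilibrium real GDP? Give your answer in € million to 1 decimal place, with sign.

MPC = ΔC/ΔYd = (298.3 − 117)/(685 − 440) = 181.3/245 = 0.74.
A lump-sum tax change of +€576 million shifts disposable income by −€576 million; first-round consumption changes by −c × ΔT = −0.74 × (+€576 million) = −€426.24 million.
Expenditure multiplier = 1/(1 − c + m) = 1/(1 − 0.74 + 0.44) = 1/0.7 ≈ 1.429.
The tax multiplier is −c × k ≈ −1.057, so ΔY = k × (−c·ΔT) = (−€426.24 million) / 0.7 ≈ −€608.9 million.

−€608.9 million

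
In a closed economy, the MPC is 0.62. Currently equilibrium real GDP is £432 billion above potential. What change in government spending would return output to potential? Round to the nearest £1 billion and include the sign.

Spending multiplier = 1/(1 − MPC) = 1/(1 − 0.62) = 1/0.38 ≈ 2.632.
Need ΔY = −£432 billion, so ΔG = ΔY/k = (−£432 billion) × 0.38 ≈ −£164 billion.
The government should cut government spending by £164 billion.

−£164 billion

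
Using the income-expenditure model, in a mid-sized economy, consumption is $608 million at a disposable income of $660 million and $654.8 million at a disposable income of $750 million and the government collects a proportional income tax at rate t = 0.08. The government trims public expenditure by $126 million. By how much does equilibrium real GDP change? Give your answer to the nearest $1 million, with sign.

−$242 million

MPC = ΔC/ΔYd = (654.8 − 608)/(750 − 660) = 46.8/90 = 0.52.
Expenditure multiplier = 1/(1 − c(1−t)) = 1/(1 − 0.52×0.92) = 1/0.5216 ≈ 1.917.
ΔY = k × ΔG = (−$126 million) / 0.5216 ≈ −$242 million.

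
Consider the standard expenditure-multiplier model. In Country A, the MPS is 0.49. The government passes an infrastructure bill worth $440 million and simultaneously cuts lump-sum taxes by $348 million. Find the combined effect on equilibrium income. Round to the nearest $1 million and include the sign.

+$1,260 million

MPC = 1 − MPS = 1 − 0.49 = 0.51.
Expenditure multiplier = 1/(1 − MPC) = 1/(1 − 0.51) = 1/0.49 ≈ 2.041.
ΔG contributes k·ΔG = (+$440 million) / 0.49 ≈ +$898 million.
ΔT of −$348 million changes first-round spending by −c·ΔT = +$177.48 million, contributing k·(−c·ΔT) = (+$177.48 million) / 0.49 ≈ +$362.2 million.
Net ΔY = k(ΔG − c·ΔT) = (+$617.48 million) / 0.49 ≈ +$1,260 million.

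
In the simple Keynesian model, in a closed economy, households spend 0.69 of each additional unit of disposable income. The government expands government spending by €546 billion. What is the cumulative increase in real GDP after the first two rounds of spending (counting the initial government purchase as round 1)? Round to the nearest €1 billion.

€923 billion

Round 1 adds ΔG = €546 billion; each later round is MPC = 0.69 times the previous.
After 2 rounds: 546 + 376.74 = ΔG·(1 − c^2)/(1 − c) = 546 × (1 − 0.4761)/0.31 ≈ €923 billion.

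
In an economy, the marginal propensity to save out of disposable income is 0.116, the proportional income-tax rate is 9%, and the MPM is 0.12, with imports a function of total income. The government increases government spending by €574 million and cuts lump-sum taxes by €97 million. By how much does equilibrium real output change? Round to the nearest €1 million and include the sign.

+€2,091 million

MPC = 1 − MPS = 1 − 0.116 = 0.884.
Expenditure multiplier = 1/(1 − c(1−t) + m) = 1/(1 − 0.884×0.91 + 0.12) = 1/0.31556 ≈ 3.169.
ΔG contributes k·ΔG = (+€574 million) / 0.31556 ≈ +€1,819 million.
ΔT of −€97 million changes first-round spending by −c·ΔT = +€85.748 million, contributing k·(−c·ΔT) = (+€85.748 million) / 0.31556 ≈ +€271.7 million.
Net ΔY = k(ΔG − c·ΔT) = (+€659.748 million) / 0.31556 ≈ +€2,091 million.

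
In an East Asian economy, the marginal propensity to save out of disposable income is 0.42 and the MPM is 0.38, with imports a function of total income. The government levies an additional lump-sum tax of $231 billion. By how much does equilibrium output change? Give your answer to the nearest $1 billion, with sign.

MPC = 1 − MPS = 1 − 0.42 = 0.58.
A lump-sum tax change of +$231 billion shifts disposable income by −$231 billion; first-round consumption changes by −c × ΔT = −0.58 × (+$231 billion) = −$133.98 billion.
Expenditure multiplier = 1/(1 − c + m) = 1/(1 − 0.58 + 0.38) = 1/0.8 = 1.25.
The tax multiplier is −c × k = −0.725, so ΔY = k × (−c·ΔT) = (−$133.98 billion) / 0.8 ≈ −$167 billion.

−$167 billion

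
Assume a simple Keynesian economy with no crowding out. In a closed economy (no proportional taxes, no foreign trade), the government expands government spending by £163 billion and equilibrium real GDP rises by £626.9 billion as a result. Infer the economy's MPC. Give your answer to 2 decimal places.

Implied spending multiplier k = ΔY/ΔG = 626.9/163 ≈ 3.846.
Since k = 1/(1 − MPC), MPC = 1 − 1/k = 1 − ΔG/ΔY = 1 − 163/626.9 ≈ 0.74.

0.74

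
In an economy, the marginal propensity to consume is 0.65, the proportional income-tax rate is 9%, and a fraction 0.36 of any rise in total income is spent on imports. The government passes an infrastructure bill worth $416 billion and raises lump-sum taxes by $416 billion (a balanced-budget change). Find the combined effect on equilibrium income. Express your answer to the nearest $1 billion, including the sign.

+$189 billion

Expenditure multiplier = 1/(1 − c(1−t) + m) = 1/(1 − 0.65×0.91 + 0.36) = 1/0.7685 ≈ 1.301.
ΔG contributes k·ΔG = (+$416 billion) / 0.7685 ≈ +$541.3 billion.
ΔT of +$416 billion changes first-round spending by −c·ΔT = −$270.4 billion, contributing k·(−c·ΔT) = (−$270.4 billion) / 0.7685 ≈ −$351.9 billion.
Net ΔY = k(ΔG − c·ΔT) = (+$145.6 billion) / 0.7685 ≈ +$189 billion.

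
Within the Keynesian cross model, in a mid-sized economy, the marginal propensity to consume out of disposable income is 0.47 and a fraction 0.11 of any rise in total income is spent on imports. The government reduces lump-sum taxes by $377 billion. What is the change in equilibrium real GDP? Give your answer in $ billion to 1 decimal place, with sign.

A lump-sum tax change of −$377 billion shifts disposable income by +$377 billion; first-round consumption changes by −c × ΔT = −0.47 × (−$377 billion) = +$177.19 billion.
Expenditure multiplier = 1/(1 − c + m) = 1/(1 − 0.47 + 0.11) = 1/0.64 ≈ 1.563.
The tax multiplier is −c × k ≈ −0.734, so ΔY = k × (−c·ΔT) = (+$177.19 billion) / 0.64 ≈ +$276.9 billion.

+$276.9 billion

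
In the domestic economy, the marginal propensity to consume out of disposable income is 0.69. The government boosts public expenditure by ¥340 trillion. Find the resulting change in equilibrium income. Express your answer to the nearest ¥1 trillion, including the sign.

+¥1,097 trillion

Government-spending multiplier = 1/(1 − MPC) = 1/(1 − 0.69) = 1/0.31 ≈ 3.226.
ΔY = k × ΔG = (+¥340 trillion) / 0.31 ≈ +¥1,097 trillion.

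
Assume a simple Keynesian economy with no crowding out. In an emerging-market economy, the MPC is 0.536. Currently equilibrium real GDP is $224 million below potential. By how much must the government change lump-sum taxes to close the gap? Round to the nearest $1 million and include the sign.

Spending multiplier = 1/(1 − MPC) = 1/(1 − 0.536) = 1/0.464 ≈ 2.155.
Tax multiplier = −c·k = −0.536/0.464 ≈ −1.155. Need ΔY = +$224 million, so ΔT = ΔY/(−c·k) = −(+$224 million) × 0.464 / 0.536 ≈ −$194 million.
The government should cut lump-sum taxes by $194 million.

−$194 million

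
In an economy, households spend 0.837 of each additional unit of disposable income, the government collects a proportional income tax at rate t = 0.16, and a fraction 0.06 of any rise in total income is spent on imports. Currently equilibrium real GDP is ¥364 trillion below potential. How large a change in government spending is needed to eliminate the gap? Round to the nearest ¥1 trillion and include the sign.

+¥130 trillion

Spending multiplier = 1/(1 − c(1−t) + m) = 1/(1 − 0.837×0.84 + 0.06) = 1/0.35692 ≈ 2.802.
Need ΔY = +¥364 trillion, so ΔG = ΔY/k = (+¥364 trillion) × 0.35692 ≈ +¥130 trillion.
The government should increase government spending by ¥130 trillion.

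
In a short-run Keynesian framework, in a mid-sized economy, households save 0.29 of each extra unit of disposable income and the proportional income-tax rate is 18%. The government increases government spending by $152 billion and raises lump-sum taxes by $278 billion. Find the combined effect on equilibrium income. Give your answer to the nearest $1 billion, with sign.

−$109 billion

MPC = 1 − MPS = 1 − 0.29 = 0.71.
Expenditure multiplier = 1/(1 − c(1−t)) = 1/(1 − 0.71×0.82) = 1/0.4178 ≈ 2.393.
ΔG contributes k·ΔG = (+$152 billion) / 0.4178 ≈ +$363.8 billion.
ΔT of +$278 billion changes first-round spending by −c·ΔT = −$197.38 billion, contributing k·(−c·ΔT) = (−$197.38 billion) / 0.4178 ≈ −$472.4 billion.
Net ΔY = k(ΔG − c·ΔT) = (−$45.38 billion) / 0.4178 ≈ −$109 billion.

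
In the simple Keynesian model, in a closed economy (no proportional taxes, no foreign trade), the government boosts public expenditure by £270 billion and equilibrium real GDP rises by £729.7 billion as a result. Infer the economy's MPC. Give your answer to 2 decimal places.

Implied spending multiplier k = ΔY/ΔG = 729.7/270 ≈ 2.7026.
Since k = 1/(1 − MPC), MPC = 1 − 1/k = 1 − ΔG/ΔY = 1 − 270/729.7 ≈ 0.63.

0.63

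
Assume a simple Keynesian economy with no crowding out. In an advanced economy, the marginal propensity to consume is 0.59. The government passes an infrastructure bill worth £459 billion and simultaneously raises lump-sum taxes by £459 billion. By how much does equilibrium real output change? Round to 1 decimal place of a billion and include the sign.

+£459.0 billion

Expenditure multiplier = 1/(1 − MPC) = 1/(1 − 0.59) = 1/0.41 ≈ 2.439.
ΔG contributes k·ΔG = (+£459 billion) / 0.41 ≈ +£1,119.5 billion.
ΔT of +£459 billion changes first-round spending by −c·ΔT = −£270.81 billion, contributing k·(−c·ΔT) = (−£270.81 billion) / 0.41 ≈ −£660.5 billion.
With ΔG = ΔT and no other leakages, the balanced-budget multiplier is 1, so ΔY = ΔG = +£459 billion.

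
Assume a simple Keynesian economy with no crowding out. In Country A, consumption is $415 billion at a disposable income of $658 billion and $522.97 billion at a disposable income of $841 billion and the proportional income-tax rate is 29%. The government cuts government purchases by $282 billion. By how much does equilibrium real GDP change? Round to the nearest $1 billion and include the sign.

MPC = ΔC/ΔYd = (522.97 − 415)/(841 − 658) = 107.97/183 = 0.59.
Government-spending multiplier = 1/(1 − c(1−t)) = 1/(1 − 0.59×0.71) = 1/0.5811 ≈ 1.721.
ΔY = k × ΔG = (−$282 billion) / 0.5811 ≈ −$485 billion.

−$485 billion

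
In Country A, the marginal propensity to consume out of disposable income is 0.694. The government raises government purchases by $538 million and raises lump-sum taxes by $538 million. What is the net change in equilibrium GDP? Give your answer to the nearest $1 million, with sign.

Expenditure multiplier = 1/(1 − MPC) = 1/(1 − 0.694) = 1/0.306 ≈ 3.268.
ΔG contributes k·ΔG = (+$538 million) / 0.306 ≈ +$1,758.2 million.
ΔT of +$538 million changes first-round spending by −c·ΔT = −$373.372 million, contributing k·(−c·ΔT) = (−$373.372 million) / 0.306 ≈ −$1,220.2 million.
With ΔG = ΔT and no other leakages, the balanced-budget multiplier is 1, so ΔY = ΔG = +$538 million.

+$538 million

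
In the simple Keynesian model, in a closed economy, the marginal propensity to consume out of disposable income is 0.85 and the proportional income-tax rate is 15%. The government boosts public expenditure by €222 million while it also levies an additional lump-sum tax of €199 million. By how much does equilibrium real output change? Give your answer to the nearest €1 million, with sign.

+€190 million

Expenditure multiplier = 1/(1 − c(1−t)) = 1/(1 − 0.85×0.85) = 1/0.2775 ≈ 3.604.
ΔG contributes k·ΔG = (+€222 million) / 0.2775 = +€800 million.
ΔT of +€199 million changes first-round spending by −c·ΔT = −€169.15 million, contributing k·(−c·ΔT) = (−€169.15 million) / 0.2775 ≈ −€609.5 million.
Net ΔY = k(ΔG − c·ΔT) = (+€52.85 million) / 0.2775 ≈ +€190 million.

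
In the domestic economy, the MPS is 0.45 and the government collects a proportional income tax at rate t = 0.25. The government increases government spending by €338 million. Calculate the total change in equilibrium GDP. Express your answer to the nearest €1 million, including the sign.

MPC = 1 − MPS = 1 − 0.45 = 0.55.
Spending multiplier = 1/(1 − c(1−t)) = 1/(1 − 0.55×0.75) = 1/0.5875 ≈ 1.702.
ΔY = k × ΔG = (+€338 million) / 0.5875 ≈ +€575 million.

+€575 million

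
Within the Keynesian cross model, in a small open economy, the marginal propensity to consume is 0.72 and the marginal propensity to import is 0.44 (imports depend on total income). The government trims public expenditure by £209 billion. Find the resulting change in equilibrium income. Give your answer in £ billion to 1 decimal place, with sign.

Expenditure multiplier = 1/(1 − c + m) = 1/(1 − 0.72 + 0.44) = 1/0.72 ≈ 1.389.
ΔY = k × ΔG = (−£209 billion) / 0.72 ≈ −£290.3 billion.

−£290.3 billion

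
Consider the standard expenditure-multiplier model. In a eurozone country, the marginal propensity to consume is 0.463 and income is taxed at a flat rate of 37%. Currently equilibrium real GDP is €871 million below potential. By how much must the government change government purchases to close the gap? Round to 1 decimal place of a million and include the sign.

+€616.9 million

Spending multiplier = 1/(1 − c(1−t)) = 1/(1 − 0.463×0.63) = 1/0.70831 ≈ 1.412.
Need ΔY = +€871 million, so ΔG = ΔY/k = (+€871 million) × 0.70831 ≈ +€616.9 million.
The government should increase government purchases by €616.9 million.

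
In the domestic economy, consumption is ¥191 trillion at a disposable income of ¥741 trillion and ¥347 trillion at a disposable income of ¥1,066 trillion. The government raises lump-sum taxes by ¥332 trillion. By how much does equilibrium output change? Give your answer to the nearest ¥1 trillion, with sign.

−¥306 trillion

MPC = ΔC/ΔYd = (347 − 191)/(1,066 − 741) = 156/325 = 0.48.
A lump-sum tax change of +¥332 trillion shifts disposable income by −¥332 trillion; first-round consumption changes by −c × ΔT = −0.48 × (+¥332 trillion) = −¥159.36 trillion.
Expenditure multiplier = 1/(1 − MPC) = 1/(1 − 0.48) = 1/0.52 ≈ 1.923.
The tax multiplier is −c × k ≈ −0.923, so ΔY = k × (−c·ΔT) = (−¥159.36 trillion) / 0.52 ≈ −¥306 trillion.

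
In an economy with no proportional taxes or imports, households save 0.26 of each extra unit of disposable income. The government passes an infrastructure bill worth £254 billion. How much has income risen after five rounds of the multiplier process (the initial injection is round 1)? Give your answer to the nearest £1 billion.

£760 billion

MPC = 1 − MPS = 1 − 0.26 = 0.74.
Round 1 adds ΔG = £254 billion; each later round is MPC = 0.74 times the previous.
After 5 rounds: 254 + 187.96 + 139.0904 + 102.926896 + 76.16590304 = ΔG·(1 − c^5)/(1 − c) = 254 × (1 − 0.2219006624)/0.26 ≈ £760 billion.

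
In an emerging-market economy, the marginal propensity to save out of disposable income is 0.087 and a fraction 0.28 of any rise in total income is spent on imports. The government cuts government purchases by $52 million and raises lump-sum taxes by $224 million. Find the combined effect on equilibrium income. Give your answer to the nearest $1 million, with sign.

MPC = 1 − MPS = 1 − 0.087 = 0.913.
Expenditure multiplier = 1/(1 − c + m) = 1/(1 − 0.913 + 0.28) = 1/0.367 ≈ 2.725.
ΔG contributes k·ΔG = (−$52 million) / 0.367 ≈ −$141.7 million.
ΔT of +$224 million changes first-round spending by −c·ΔT = −$204.512 million, contributing k·(−c·ΔT) = (−$204.512 million) / 0.367 ≈ −$557.3 million.
Net ΔY = k(ΔG − c·ΔT) = (−$256.512 million) / 0.367 ≈ −$699 million.

−$699 million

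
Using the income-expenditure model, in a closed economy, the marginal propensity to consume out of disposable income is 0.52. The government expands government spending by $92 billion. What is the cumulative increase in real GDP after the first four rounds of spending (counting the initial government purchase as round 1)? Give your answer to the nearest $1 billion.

Round 1 adds ΔG = $92 billion; each later round is MPC = 0.52 times the previous.
After 4 rounds: 92 + 47.84 + 24.8768 + 12.935936 = ΔG·(1 − c^4)/(1 − c) = 92 × (1 − 0.07311616)/0.48 ≈ $178 billion.

$178 billion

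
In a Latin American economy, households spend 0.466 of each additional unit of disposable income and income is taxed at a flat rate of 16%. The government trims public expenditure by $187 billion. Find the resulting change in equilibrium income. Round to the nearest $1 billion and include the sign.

Government-spending multiplier = 1/(1 − c(1−t)) = 1/(1 − 0.466×0.84) = 1/0.60856 ≈ 1.643.
ΔY = k × ΔG = (−$187 billion) / 0.60856 ≈ −$307 billion.

−$307 billion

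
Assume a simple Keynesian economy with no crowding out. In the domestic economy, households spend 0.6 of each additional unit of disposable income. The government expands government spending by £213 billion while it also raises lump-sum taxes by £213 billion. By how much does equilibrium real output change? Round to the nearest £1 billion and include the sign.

+£213 billion

Expenditure multiplier = 1/(1 − MPC) = 1/(1 − 0.6) = 1/0.4 = 2.5.
ΔG contributes k·ΔG = (+£213 billion) / 0.4 = +£532.5 billion.
ΔT of +£213 billion changes first-round spending by −c·ΔT = −£127.8 billion, contributing k·(−c·ΔT) = (−£127.8 billion) / 0.4 = −£319.5 billion.
With ΔG = ΔT and no other leakages, the balanced-budget multiplier is 1, so ΔY = ΔG = +£213 billion.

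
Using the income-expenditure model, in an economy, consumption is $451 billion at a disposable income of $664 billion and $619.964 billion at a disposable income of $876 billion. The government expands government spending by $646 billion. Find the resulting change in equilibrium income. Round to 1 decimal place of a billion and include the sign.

+$3,182.3 billion

MPC = ΔC/ΔYd = (619.964 − 451)/(876 − 664) = 168.964/212 = 0.797.
Government-spending multiplier = 1/(1 − MPC) = 1/(1 − 0.797) = 1/0.203 ≈ 4.926.
ΔY = k × ΔG = (+$646 billion) / 0.203 ≈ +$3,182.3 billion.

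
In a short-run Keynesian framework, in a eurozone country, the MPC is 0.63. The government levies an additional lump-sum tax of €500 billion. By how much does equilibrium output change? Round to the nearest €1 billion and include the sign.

−€851 billion

A lump-sum tax change of +€500 billion shifts disposable income by −€500 billion; first-round consumption changes by −c × ΔT = −0.63 × (+€500 billion) = −€315 billion.
Expenditure multiplier = 1/(1 − MPC) = 1/(1 − 0.63) = 1/0.37 ≈ 2.703.
The tax multiplier is −c × k ≈ −1.703, so ΔY = k × (−c·ΔT) = (−€315 billion) / 0.37 ≈ −€851 billion.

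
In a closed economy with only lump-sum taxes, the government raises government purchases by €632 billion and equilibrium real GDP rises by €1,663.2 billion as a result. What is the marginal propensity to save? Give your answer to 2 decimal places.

0.38

Implied spending multiplier k = ΔY/ΔG = 1,663.2/632 ≈ 2.6316.
Since k = 1/(1 − MPC), MPC = 1 − 1/k = 1 − ΔG/ΔY = 1 − 632/1,663.2 ≈ 0.62.
MPS = 1 − MPC = 0.38.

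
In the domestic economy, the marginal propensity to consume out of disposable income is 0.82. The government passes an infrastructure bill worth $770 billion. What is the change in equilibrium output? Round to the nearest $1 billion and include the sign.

+$4,278 billion

Spending multiplier = 1/(1 − MPC) = 1/(1 − 0.82) = 1/0.18 ≈ 5.556.
ΔY = k × ΔG = (+$770 billion) / 0.18 ≈ +$4,278 billion.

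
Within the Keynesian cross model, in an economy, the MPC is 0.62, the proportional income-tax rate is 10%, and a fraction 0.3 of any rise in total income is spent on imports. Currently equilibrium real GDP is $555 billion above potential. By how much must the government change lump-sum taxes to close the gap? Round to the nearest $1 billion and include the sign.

+$664 billion

Spending multiplier = 1/(1 − c(1−t) + m) = 1/(1 − 0.62×0.9 + 0.3) = 1/0.742 ≈ 1.348.
Tax multiplier = −c·k = −0.62/0.742 ≈ −0.836. Need ΔY = −$555 billion, so ΔT = ΔY/(−c·k) = −(−$555 billion) × 0.742 / 0.62 ≈ +$664 billion.
The government should raise lump-sum taxes by $664 billion.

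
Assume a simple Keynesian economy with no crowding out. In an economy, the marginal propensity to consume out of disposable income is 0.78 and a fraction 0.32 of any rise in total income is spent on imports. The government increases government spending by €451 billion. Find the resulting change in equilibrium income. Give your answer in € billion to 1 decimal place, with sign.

Government-spending multiplier = 1/(1 − c + m) = 1/(1 − 0.78 + 0.32) = 1/0.54 ≈ 1.852.
ΔY = k × ΔG = (+€451 billion) / 0.54 ≈ +€835.2 billion.

+€835.2 billion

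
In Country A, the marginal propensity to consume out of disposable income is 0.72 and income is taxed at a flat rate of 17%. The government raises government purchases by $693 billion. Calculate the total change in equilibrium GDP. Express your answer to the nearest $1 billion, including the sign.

+$1,722 billion

Spending multiplier = 1/(1 − c(1−t)) = 1/(1 − 0.72×0.83) = 1/0.4024 ≈ 2.485.
ΔY = k × ΔG = (+$693 billion) / 0.4024 ≈ +$1,722 billion.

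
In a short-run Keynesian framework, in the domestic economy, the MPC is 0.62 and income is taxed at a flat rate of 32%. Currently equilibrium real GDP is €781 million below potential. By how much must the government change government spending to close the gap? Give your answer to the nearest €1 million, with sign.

Spending multiplier = 1/(1 − c(1−t)) = 1/(1 − 0.62×0.68) = 1/0.5784 ≈ 1.729.
Need ΔY = +€781 million, so ΔG = ΔY/k = (+€781 million) × 0.5784 ≈ +€452 million.
The government should increase government spending by €452 million.

+€452 million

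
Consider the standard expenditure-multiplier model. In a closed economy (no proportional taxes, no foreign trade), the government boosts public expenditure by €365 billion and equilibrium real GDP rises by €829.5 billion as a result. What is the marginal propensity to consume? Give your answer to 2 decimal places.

Implied spending multiplier k = ΔY/ΔG = 829.5/365 ≈ 2.2726.
Since k = 1/(1 − MPC), MPC = 1 − 1/k = 1 − ΔG/ΔY = 1 − 365/829.5 ≈ 0.56.

0.56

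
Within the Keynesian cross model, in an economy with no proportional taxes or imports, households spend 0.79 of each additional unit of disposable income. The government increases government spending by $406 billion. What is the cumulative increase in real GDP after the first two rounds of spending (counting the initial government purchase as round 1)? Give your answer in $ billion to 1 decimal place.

Round 1 adds ΔG = $406 billion; each later round is MPC = 0.79 times the previous.
After 2 rounds: 406 + 320.74 = ΔG·(1 − c^2)/(1 − c) = 406 × (1 − 0.6241)/0.21 ≈ $726.7 billion.

$726.7 billion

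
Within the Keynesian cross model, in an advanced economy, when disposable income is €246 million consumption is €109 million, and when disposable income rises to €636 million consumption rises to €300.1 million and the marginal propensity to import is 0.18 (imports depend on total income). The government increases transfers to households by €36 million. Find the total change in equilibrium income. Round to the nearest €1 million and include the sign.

MPC = ΔC/ΔYd = (300.1 − 109)/(636 − 246) = 191.1/390 = 0.49.
The transfer change shifts disposable income by +€36 million, so first-round consumption changes by c·ΔTR = 0.49 × (+€36 million) = +€17.64 million.
Expenditure multiplier = 1/(1 − c + m) = 1/(1 − 0.49 + 0.18) = 1/0.69 ≈ 1.449.
The transfer multiplier is c × k ≈ 0.71, so ΔY = k × (c·ΔTR) = (+€17.64 million) / 0.69 ≈ +€26 million.

+€26 million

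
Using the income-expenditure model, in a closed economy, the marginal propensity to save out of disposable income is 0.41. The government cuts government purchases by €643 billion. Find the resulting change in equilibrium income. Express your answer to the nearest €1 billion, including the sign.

MPC = 1 − MPS = 1 − 0.41 = 0.59.
Spending multiplier = 1/(1 − MPC) = 1/(1 − 0.59) = 1/0.41 ≈ 2.439.
ΔY = k × ΔG = (−€643 billion) / 0.41 ≈ −€1,568 billion.

−€1,568 billion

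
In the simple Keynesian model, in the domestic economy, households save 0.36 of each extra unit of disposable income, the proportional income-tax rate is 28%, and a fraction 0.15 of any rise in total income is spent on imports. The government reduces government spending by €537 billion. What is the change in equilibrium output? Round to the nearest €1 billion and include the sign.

−€779 billion

MPC = 1 − MPS = 1 − 0.36 = 0.64.
Spending multiplier = 1/(1 − c(1−t) + m) = 1/(1 − 0.64×0.72 + 0.15) = 1/0.6892 ≈ 1.451.
ΔY = k × ΔG = (−€537 billion) / 0.6892 ≈ −€779 billion.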